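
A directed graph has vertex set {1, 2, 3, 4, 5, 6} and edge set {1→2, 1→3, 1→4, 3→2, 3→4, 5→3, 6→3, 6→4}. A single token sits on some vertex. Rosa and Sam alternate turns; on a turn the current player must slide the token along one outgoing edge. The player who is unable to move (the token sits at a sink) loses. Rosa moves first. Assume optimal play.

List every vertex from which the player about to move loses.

2, 4, 5

Positions with no move are L. A position that does have a move is losing for the player to move precisely when every available move leads to a winning position for the opponent. Fill in the labels:
Every edge goes from a vertex to one that appears earlier in the order 2, 4, 3, 1, 6, 5, so processing vertices in that order labels each vertex after all of its successors.
2: no outgoing edge → L
4: no outgoing edge → L
3: →4(L), so W
1: →4(L), so W
6: →4(L), so W
5: →3(W) only, which is W, so L
The losing starting vertices are exactly the entries labelled L in this table (3 of them).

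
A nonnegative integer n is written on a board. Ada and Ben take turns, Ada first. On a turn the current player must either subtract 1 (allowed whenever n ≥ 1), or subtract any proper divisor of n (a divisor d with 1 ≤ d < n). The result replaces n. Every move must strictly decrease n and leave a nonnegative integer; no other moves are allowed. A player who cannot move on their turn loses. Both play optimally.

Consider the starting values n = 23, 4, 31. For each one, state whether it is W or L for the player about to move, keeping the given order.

Positions with no move are L. A position that does have a move is losing for the player to move precisely when every available move leads to a winning position for the opponent. Fill in the labels:
n=0: no move → L
n=1: W (go to 0, an L position)
n=2: L (sole option 1(W) is W)
n=3: W (go to 2, an L position)
n=4: W (go to 2, an L position)
n=5: L (sole option 4(W) is W)
n=6: W (go to 5, an L position)
n=7: L (sole option 6(W) is W)
n=8: W (go to 7, an L position)
n=9: L (options 6(W), 8(W) are all W)
n=10: W (go to 5, an L position)
n=11: L (sole option 10(W) is W)
n=12: W (go to 9, an L position)
n=13: L (sole option 12(W) is W)
n=14: W (go to 7, an L position)
n=15: L (options 10(W), 12(W), 14(W) are all W)
n=16: W (go to 15, an L position)
n=17: L (sole option 16(W) is W)
n=18: W (go to 9, an L position)
n=19: L (sole option 18(W) is W)
n=20: W (go to 15, an L position)
n=21: L (options 14(W), 18(W), 20(W) are all W)
n=22: W (go to 11, an L position)
n=23: L (sole option 22(W) is W)
n=24: W (go to 21, an L position)
n=25: L (options 20(W), 24(W) are all W)
n=26: W (go to 13, an L position)
n=27: L (options 18(W), 24(W), 26(W) are all W)
n=28: W (go to 21, an L position)
n=29: L (sole option 28(W) is W)
n=30: W (go to 15, an L position)
n=31: L (sole option 30(W) is W)

23: L, 4: W, 31: L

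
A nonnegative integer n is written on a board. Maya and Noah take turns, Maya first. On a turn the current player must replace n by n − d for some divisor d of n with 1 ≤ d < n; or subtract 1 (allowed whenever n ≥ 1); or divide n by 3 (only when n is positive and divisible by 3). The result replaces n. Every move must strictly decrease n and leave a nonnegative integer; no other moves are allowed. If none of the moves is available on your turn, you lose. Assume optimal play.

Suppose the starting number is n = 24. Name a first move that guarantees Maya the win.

Move to 16.

Positions with no move are L. A position that does have a move is losing for the player to move precisely when every available move leads to a winning position for the opponent. Fill in the labels:
n=0: no move → L
n=1: reaches L-position 0 → W
n=2: only reaches 1(W), which is W → L
n=3: reaches L-position 2 → W
n=4: reaches L-position 2 → W
n=5: only reaches 4(W), which is W → L
n=6: reaches L-position 2 → W
n=7: only reaches 6(W), which is W → L
n=8: reaches L-position 7 → W
n=9: only reaches 3(W), 6(W), 8(W), all W → L
n=10: reaches L-position 5 → W
n=11: only reaches 10(W), which is W → L
n=12: reaches L-position 9 → W
n=13: only reaches 12(W), which is W → L
n=14: reaches L-position 7 → W
n=15: reaches L-position 5 → W
n=16: only reaches 8(W), 12(W), 14(W), 15(W), all W → L
n=17: reaches L-position 16 → W
n=18: reaches L-position 9 → W
n=19: only reaches 18(W), which is W → L
n=20: reaches L-position 16 → W
n=21: reaches L-position 7 → W
n=22: reaches L-position 11 → W
n=23: only reaches 22(W), which is W → L
n=24: reaches L-position 16 → W
From 24, the L positions reachable in one move are: 16, 23. Any move reaching one of these is winning.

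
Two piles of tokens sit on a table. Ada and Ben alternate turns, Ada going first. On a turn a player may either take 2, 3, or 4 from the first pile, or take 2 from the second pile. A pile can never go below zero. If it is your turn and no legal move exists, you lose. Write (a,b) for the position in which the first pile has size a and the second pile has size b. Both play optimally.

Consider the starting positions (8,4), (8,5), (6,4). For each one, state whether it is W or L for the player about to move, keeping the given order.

(8,4): W, (8,5): W, (6,4): L

Compute win/loss labels from the base case upward. A position with no move is L. Any other position is W if it can reach an L in one move, else L.
No move ever increases a pile, so every position that can arise here has a ≤ 8 and b ≤ 5; it is enough to label the cells with 0 ≤ a ≤ 8 and 0 ≤ b ≤ 5.
Every move lowers a or b (never raises either), so fill the grid row by row in increasing a, and left to right within a row: each cell's successors are then already labelled.
      b=0  b=1  b=2  b=3  b=4  b=5
a=0:    L    L    W    W    L    L
a=1:    L    L    W    W    L    L
a=2:    W    W    L    L    W    W
a=3:    W    W    L    L    W    W
a=4:    W    W    W    W    W    W
a=5:    W    W    W    W    W    W
a=6:    L    L    W    W    L    L
a=7:    L    L    W    W    L    L
a=8:    W    W    L    L    W    W
Cells with no legal move (terminal, hence L): (0,0), (0,1), (1,0), (1,1).
The remaining L cells, each justified by listing all of its moves:
(0,4): only reaches (0,2)(W), which is W → L
(0,5): only reaches (0,3)(W), which is W → L
(1,4): only reaches (1,2)(W), which is W → L
(1,5): only reaches (1,3)(W), which is W → L
(2,2): only reaches (0,2)(W), (2,0)(W), all W → L
(2,3): only reaches (0,3)(W), (2,1)(W), all W → L
(3,2): only reaches (1,2)(W), (0,2)(W), (3,0)(W), all W → L
(3,3): only reaches (1,3)(W), (0,3)(W), (3,1)(W), all W → L
(6,0): only reaches (4,0)(W), (3,0)(W), (2,0)(W), all W → L
(6,1): only reaches (4,1)(W), (3,1)(W), (2,1)(W), all W → L
(6,4): only reaches (4,4)(W), (3,4)(W), (2,4)(W), (6,2)(W), all W → L
(6,5): only reaches (4,5)(W), (3,5)(W), (2,5)(W), (6,3)(W), all W → L
(7,0): only reaches (5,0)(W), (4,0)(W), (3,0)(W), all W → L
(7,1): only reaches (5,1)(W), (4,1)(W), (3,1)(W), all W → L
(7,4): only reaches (5,4)(W), (4,4)(W), (3,4)(W), (7,2)(W), all W → L
(7,5): only reaches (5,5)(W), (4,5)(W), (3,5)(W), (7,3)(W), all W → L
(8,2): only reaches (6,2)(W), (5,2)(W), (4,2)(W), (8,0)(W), all W → L
(8,3): only reaches (6,3)(W), (5,3)(W), (4,3)(W), (8,1)(W), all W → L
Every other cell has at least one move into one of the L cells above, so it is W.
(8,4): the move to (6,4) reaches an L cell, so W
(8,5): the move to (6,5) reaches an L cell, so W
(6,4): one of the L cells justified above, so L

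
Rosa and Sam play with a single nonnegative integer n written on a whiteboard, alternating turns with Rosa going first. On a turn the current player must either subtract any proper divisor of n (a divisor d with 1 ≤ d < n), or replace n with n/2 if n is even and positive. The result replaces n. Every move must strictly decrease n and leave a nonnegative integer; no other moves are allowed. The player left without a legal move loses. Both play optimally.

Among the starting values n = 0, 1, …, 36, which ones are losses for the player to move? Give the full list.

0, 1, 3, 5, 7, 9, 11, 13, 15, 17, 19, 21, 23, 25, 27, 29, 31, 33, 35

Compute win/loss labels from the base case upward. A position with no move is L. Any other position is W if it can reach an L in one move, else L.
n=0: no move → L
n=1: no move → L
n=2: W (go to 1, an L position)
n=3: L (sole option 2(W) is W)
n=4: W (go to 3, an L position)
n=5: L (sole option 4(W) is W)
n=6: W (go to 3, an L position)
n=7: L (sole option 6(W) is W)
n=8: W (go to 7, an L position)
n=9: L (options 6(W), 8(W) are all W)
n=10: W (go to 5, an L position)
n=11: L (sole option 10(W) is W)
n=12: W (go to 9, an L position)
n=13: L (sole option 12(W) is W)
n=14: W (go to 7, an L position)
n=15: L (options 10(W), 12(W), 14(W) are all W)
n=16: W (go to 15, an L position)
n=17: L (sole option 16(W) is W)
n=18: W (go to 9, an L position)
n=19: L (sole option 18(W) is W)
n=20: W (go to 15, an L position)
n=21: L (options 14(W), 18(W), 20(W) are all W)
n=22: W (go to 11, an L position)
n=23: L (sole option 22(W) is W)
n=24: W (go to 21, an L position)
n=25: L (options 20(W), 24(W) are all W)
n=26: W (go to 13, an L position)
n=27: L (options 18(W), 24(W), 26(W) are all W)
n=28: W (go to 21, an L position)
n=29: L (sole option 28(W) is W)
n=30: W (go to 15, an L position)
n=31: L (sole option 30(W) is W)
n=32: W (go to 31, an L position)
n=33: L (options 22(W), 30(W), 32(W) are all W)
n=34: W (go to 17, an L position)
n=35: L (options 28(W), 30(W), 34(W) are all W)
n=36: W (go to 27, an L position)
Reading off the rows marked L gives the requested list; there are 19 such values of n.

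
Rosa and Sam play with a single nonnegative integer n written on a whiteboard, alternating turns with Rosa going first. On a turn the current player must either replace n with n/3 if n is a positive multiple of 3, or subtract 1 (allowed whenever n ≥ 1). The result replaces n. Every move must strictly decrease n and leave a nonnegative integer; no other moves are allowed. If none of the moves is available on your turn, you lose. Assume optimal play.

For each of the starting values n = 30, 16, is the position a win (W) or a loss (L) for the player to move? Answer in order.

Work bottom-up. With no move the player to move loses. Otherwise the position is W if at least one move leads to an L position for the opponent, and L if every move leads to a W.
n=0: no move → L
n=1: →0(L), so W
n=2: →1(W) only, which is W, so L
n=3: →2(L), so W
n=4: →3(W) only, which is W, so L
n=5: →4(L), so W
n=6: →2(L), so W
n=7: →6(W) only, which is W, so L
n=8: →7(L), so W
n=9: →3(W), 8(W) — all W, so L
n=10: →9(L), so W
n=11: →10(W) only, which is W, so L
n=12: →4(L), so W
n=13: →12(W) only, which is W, so L
n=14: →13(L), so W
n=15: →5(W), 14(W) — all W, so L
n=16: →15(L), so W
n=17: →16(W) only, which is W, so L
n=18: →17(L), so W
n=19: →18(W) only, which is W, so L
n=20: →19(L), so W
n=21: →7(L), so W
n=22: →21(W) only, which is W, so L
n=23: →22(L), so W
n=24: →8(W), 23(W) — all W, so L
n=25: →24(L), so W
n=26: →25(W) only, which is W, so L
n=27: →9(L), so W
n=28: →27(W) only, which is W, so L
n=29: →28(L), so W
n=30: →10(W), 29(W) — all W, so L

30: L, 16: W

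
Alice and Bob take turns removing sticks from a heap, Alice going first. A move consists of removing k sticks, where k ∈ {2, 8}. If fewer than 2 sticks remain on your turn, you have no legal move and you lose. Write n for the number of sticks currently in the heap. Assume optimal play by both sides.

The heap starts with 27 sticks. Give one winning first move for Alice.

Remove 2, leaving 25.

Classify positions by backward induction: terminal positions (no move available) are L. From any other position, the mover wins iff some move reaches an L.
n=0: no move → L
n=1: no move → L
n=2: →0(L), so W
n=3: →1(L), so W
n=4: →2(W) only, which is W, so L
n=5: →3(W) only, which is W, so L
n=6: →4(L), so W
n=7: →5(L), so W
n=8: →0(L), so W
n=9: →1(L), so W
n=10: →8(W), 2(W) — all W, so L
n=11: →9(W), 3(W) — all W, so L
n=12: →10(L), so W
n=13: →11(L), so W
n=14: →12(W), 6(W) — all W, so L
n=15: →13(W), 7(W) — all W, so L
n=16: →14(L), so W
n=17: →15(L), so W
n=18: →10(L), so W
n=19: →11(L), so W
n=20: →18(W), 12(W) — all W, so L
n=21: →19(W), 13(W) — all W, so L
n=22: →20(L), so W
n=23: →21(L), so W
n=24: →22(W), 16(W) — all W, so L
n=25: →23(W), 17(W) — all W, so L
n=26: →24(L), so W
n=27: →25(L), so W
From 27, the L positions reachable in one move are: 25.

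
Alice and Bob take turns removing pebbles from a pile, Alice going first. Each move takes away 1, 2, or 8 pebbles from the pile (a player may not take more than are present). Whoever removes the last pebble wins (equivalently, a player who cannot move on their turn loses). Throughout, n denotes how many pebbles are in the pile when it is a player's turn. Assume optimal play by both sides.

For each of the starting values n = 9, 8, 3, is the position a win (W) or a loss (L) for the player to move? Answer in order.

9: L, 8: W, 3: L

Work bottom-up. With no move the player to move loses. Otherwise the position is W if at least one move leads to an L position for the opponent, and L if every move leads to a W.
n=0: no move → L
n=1: W (go to 0, an L position)
n=2: W (go to 0, an L position)
n=3: L (options 2(W), 1(W) are all W)
n=4: W (go to 3, an L position)
n=5: W (go to 3, an L position)
n=6: L (options 5(W), 4(W) are all W)
n=7: W (go to 6, an L position)
n=8: W (go to 6, an L position)
n=9: L (options 8(W), 7(W), 1(W) are all W)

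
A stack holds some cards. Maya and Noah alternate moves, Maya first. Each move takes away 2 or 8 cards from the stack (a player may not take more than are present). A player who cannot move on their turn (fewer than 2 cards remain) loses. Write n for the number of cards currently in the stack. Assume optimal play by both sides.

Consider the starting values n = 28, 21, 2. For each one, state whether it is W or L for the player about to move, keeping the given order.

28: W, 21: L, 2: W

Build the W/L table. Terminal = L. A non-terminal position is W if it has a move to some L; otherwise it is L.
n=0: no move → L
n=1: no move → L
n=2: reaches L-position 0 → W
n=3: reaches L-position 1 → W
n=4: only reaches 2(W), which is W → L
n=5: only reaches 3(W), which is W → L
n=6: reaches L-position 4 → W
n=7: reaches L-position 5 → W
n=8: reaches L-position 0 → W
n=9: reaches L-position 1 → W
n=10: only reaches 8(W), 2(W), all W → L
n=11: only reaches 9(W), 3(W), all W → L
n=12: reaches L-position 10 → W
n=13: reaches L-position 11 → W
n=14: only reaches 12(W), 6(W), all W → L
n=15: only reaches 13(W), 7(W), all W → L
n=16: reaches L-position 14 → W
n=17: reaches L-position 15 → W
n=18: reaches L-position 10 → W
n=19: reaches L-position 11 → W
n=20: only reaches 18(W), 12(W), all W → L
n=21: only reaches 19(W), 13(W), all W → L
n=22: reaches L-position 20 → W
n=23: reaches L-position 21 → W
n=24: only reaches 22(W), 16(W), all W → L
n=25: only reaches 23(W), 17(W), all W → L
n=26: reaches L-position 24 → W
n=27: reaches L-position 25 → W
n=28: reaches L-position 20 → W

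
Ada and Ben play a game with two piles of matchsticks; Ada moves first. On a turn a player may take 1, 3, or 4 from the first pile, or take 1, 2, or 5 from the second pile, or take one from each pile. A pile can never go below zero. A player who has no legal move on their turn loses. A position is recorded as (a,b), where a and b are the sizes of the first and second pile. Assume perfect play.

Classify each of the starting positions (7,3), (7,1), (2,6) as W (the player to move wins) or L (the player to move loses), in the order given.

Classify positions by backward induction: terminal positions (no move available) are L. From any other position, the mover wins iff some move reaches an L.
No move ever increases a pile, so every position that can arise here has a ≤ 7 and b ≤ 6; it is enough to label the cells with 0 ≤ a ≤ 7 and 0 ≤ b ≤ 6.
Every move lowers a or b (never raises either), so fill the grid row by row in increasing a, and left to right within a row: each cell's successors are then already labelled.
      b=0  b=1  b=2  b=3  b=4  b=5  b=6
a=0:    L    W    W    L    W    W    L
a=1:    W    W    L    W    W    L    W
a=2:    L    W    W    W    L    W    W
a=3:    W    W    L    W    W    W    W
a=4:    W    L    W    W    L    W    W
a=5:    W    W    W    L    W    W    L
a=6:    W    L    W    W    W    L    W
a=7:    L    W    W    L    W    W    W
Cells with no legal move (terminal, hence L): (0,0).
The remaining L cells, each justified by listing all of its moves:
(0,3): L (options (0,2)(W), (0,1)(W) are all W)
(0,6): L (options (0,5)(W), (0,4)(W), (0,1)(W) are all W)
(1,2): L (options (0,2)(W), (1,1)(W), (1,0)(W), (0,1)(W) are all W)
(1,5): L (options (0,5)(W), (1,4)(W), (1,3)(W), (1,0)(W), (0,4)(W) are all W)
(2,0): L (sole option (1,0)(W) is W)
(2,4): L (options (1,4)(W), (2,3)(W), (2,2)(W), (1,3)(W) are all W)
(3,2): L (options (2,2)(W), (0,2)(W), (3,1)(W), (3,0)(W), (2,1)(W) are all W)
(4,1): L (options (3,1)(W), (1,1)(W), (0,1)(W), (4,0)(W), (3,0)(W) are all W)
(4,4): L (options (3,4)(W), (1,4)(W), (0,4)(W), (4,3)(W), (4,2)(W), (3,3)(W) are all W)
(5,3): L (options (4,3)(W), (2,3)(W), (1,3)(W), (5,2)(W), (5,1)(W), (4,2)(W) are all W)
(5,6): L (options (4,6)(W), (2,6)(W), (1,6)(W), (5,5)(W), (5,4)(W), (5,1)(W), (4,5)(W) are all W)
(6,1): L (options (5,1)(W), (3,1)(W), (2,1)(W), (6,0)(W), (5,0)(W) are all W)
(6,5): L (options (5,5)(W), (3,5)(W), (2,5)(W), (6,4)(W), (6,3)(W), (6,0)(W), (5,4)(W) are all W)
(7,0): L (options (6,0)(W), (4,0)(W), (3,0)(W) are all W)
(7,3): L (options (6,3)(W), (4,3)(W), (3,3)(W), (7,2)(W), (7,1)(W), (6,2)(W) are all W)
Every other cell has at least one move into one of the L cells above, so it is W.
(7,3): one of the L cells justified above, so L
(7,1): the move to (6,1) reaches an L cell, so W
(2,6): the move to (2,4) reaches an L cell, so W

(7,3): L, (7,1): W, (2,6): W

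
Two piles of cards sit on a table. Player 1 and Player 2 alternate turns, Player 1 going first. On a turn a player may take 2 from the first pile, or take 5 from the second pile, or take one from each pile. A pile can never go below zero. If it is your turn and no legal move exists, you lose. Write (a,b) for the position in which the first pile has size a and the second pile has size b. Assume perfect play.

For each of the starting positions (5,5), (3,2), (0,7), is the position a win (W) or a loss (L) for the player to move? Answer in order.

Positions with no move are L. A position that does have a move is losing for the player to move precisely when every available move leads to a winning position for the opponent. Fill in the labels:
No move ever increases a pile, so every position that can arise here has a ≤ 5 and b ≤ 7; it is enough to label the cells with 0 ≤ a ≤ 5 and 0 ≤ b ≤ 7.
Every move lowers a or b (never raises either), so fill the grid row by row in increasing a, and left to right within a row: each cell's successors are then already labelled.
      b=0  b=1  b=2  b=3  b=4  b=5  b=6  b=7
a=0:    L    L    L    L    L    W    W    W
a=1:    L    W    W    W    W    W    L    L
a=2:    W    W    W    W    W    L    L    W
a=3:    W    L    L    L    L    L    W    W
a=4:    L    L    W    W    W    W    W    L
a=5:    L    W    W    W    W    W    L    L
Cells with no legal move (terminal, hence L): (0,0), (0,1), (0,2), (0,3), (0,4), (1,0).
The remaining L cells, each justified by listing all of its moves:
(1,6): only reaches (1,1)(W), (0,5)(W), all W → L
(1,7): only reaches (1,2)(W), (0,6)(W), all W → L
(2,5): only reaches (0,5)(W), (2,0)(W), (1,4)(W), all W → L
(2,6): only reaches (0,6)(W), (2,1)(W), (1,5)(W), all W → L
(3,1): only reaches (1,1)(W), (2,0)(W), all W → L
(3,2): only reaches (1,2)(W), (2,1)(W), all W → L
(3,3): only reaches (1,3)(W), (2,2)(W), all W → L
(3,4): only reaches (1,4)(W), (2,3)(W), all W → L
(3,5): only reaches (1,5)(W), (3,0)(W), (2,4)(W), all W → L
(4,0): only reaches (2,0)(W), which is W → L
(4,1): only reaches (2,1)(W), (3,0)(W), all W → L
(4,7): only reaches (2,7)(W), (4,2)(W), (3,6)(W), all W → L
(5,0): only reaches (3,0)(W), which is W → L
(5,6): only reaches (3,6)(W), (5,1)(W), (4,5)(W), all W → L
(5,7): only reaches (3,7)(W), (5,2)(W), (4,6)(W), all W → L
Every other cell has at least one move into one of the L cells above, so it is W.
(5,5): the move to (3,5) reaches an L cell, so W
(3,2): one of the L cells justified above, so L
(0,7): the move to (0,2) reaches an L cell, so W

(5,5): W, (3,2): L, (0,7): W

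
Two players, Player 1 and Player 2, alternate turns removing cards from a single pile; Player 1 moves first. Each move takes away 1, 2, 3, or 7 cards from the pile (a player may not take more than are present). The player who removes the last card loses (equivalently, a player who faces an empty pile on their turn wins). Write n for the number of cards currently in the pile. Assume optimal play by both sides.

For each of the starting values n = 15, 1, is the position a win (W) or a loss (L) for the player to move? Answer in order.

Positions with no move are W. A position that does have a move is losing for the player to move precisely when every available move leads to a winning position for the opponent. Fill in the labels:
n=0: no move; the opponent has just taken the last card and therefore loses → W
n=1: the only move is to 0(W), a W ⇒ L
n=2: can move to 1, which is L ⇒ W
n=3: can move to 1, which is L ⇒ W
n=4: can move to 1, which is L ⇒ W
n=5: moves to 4(W), 3(W), 2(W); every one is W ⇒ L
n=6: can move to 5, which is L ⇒ W
n=7: can move to 5, which is L ⇒ W
n=8: can move to 5, which is L ⇒ W
n=9: moves to 8(W), 7(W), 6(W), 2(W); every one is W ⇒ L
n=10: can move to 9, which is L ⇒ W
n=11: can move to 9, which is L ⇒ W
n=12: can move to 9, which is L ⇒ W
n=13: moves to 12(W), 11(W), 10(W), 6(W); every one is W ⇒ L
n=14: can move to 13, which is L ⇒ W
n=15: can move to 13, which is L ⇒ W

15: W, 1: L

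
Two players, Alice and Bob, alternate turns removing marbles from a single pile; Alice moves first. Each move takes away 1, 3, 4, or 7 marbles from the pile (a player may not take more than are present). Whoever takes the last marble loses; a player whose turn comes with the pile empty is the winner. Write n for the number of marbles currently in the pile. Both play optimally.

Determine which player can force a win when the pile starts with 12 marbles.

Alice wins.

Work bottom-up. With no move the player to move wins. Otherwise the position is W if at least one move leads to an L position for the opponent, and L if every move leads to a W.
n=0: no move; the opponent has just taken the last marble and therefore loses → W
n=1: the only move is to 0(W), a W ⇒ L
n=2: can move to 1, which is L ⇒ W
n=3: moves to 2(W), 0(W); every one is W ⇒ L
n=4: can move to 3, which is L ⇒ W
n=5: can move to 1, which is L ⇒ W
n=6: can move to 3, which is L ⇒ W
n=7: can move to 3, which is L ⇒ W
n=8: can move to 1, which is L ⇒ W
n=9: moves to 8(W), 6(W), 5(W), 2(W); every one is W ⇒ L
n=10: can move to 9, which is L ⇒ W
n=11: moves to 10(W), 8(W), 7(W), 4(W); every one is W ⇒ L
n=12: can move to 11, which is L ⇒ W
The starting position 12 is W: Alice should remove 1, leaving 11, handing over an L position.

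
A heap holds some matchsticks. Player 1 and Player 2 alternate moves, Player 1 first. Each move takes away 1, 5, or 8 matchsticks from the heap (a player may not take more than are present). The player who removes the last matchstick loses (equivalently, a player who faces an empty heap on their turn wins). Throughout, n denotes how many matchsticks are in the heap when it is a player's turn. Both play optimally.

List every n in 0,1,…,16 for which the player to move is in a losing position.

Label each position W (a win for the player to move) or L (a loss). A position with no legal move is W; any other position is W exactly when some move reaches an L, and L when every move reaches a W.
n=0: no move; the opponent has just taken the last matchstick and therefore loses → W
n=1: only reaches 0(W), which is W → L
n=2: reaches L-position 1 → W
n=3: only reaches 2(W), which is W → L
n=4: reaches L-position 3 → W
n=5: only reaches 4(W), 0(W), all W → L
n=6: reaches L-position 5 → W
n=7: only reaches 6(W), 2(W), all W → L
n=8: reaches L-position 7 → W
n=9: reaches L-position 1 → W
n=10: reaches L-position 5 → W
n=11: reaches L-position 3 → W
n=12: reaches L-position 7 → W
n=13: reaches L-position 5 → W
n=14: only reaches 13(W), 9(W), 6(W), all W → L
n=15: reaches L-position 14 → W
n=16: only reaches 15(W), 11(W), 8(W), all W → L
The losing starting values of n are exactly the entries labelled L in this table (6 of them).

1, 3, 5, 7, 14, 16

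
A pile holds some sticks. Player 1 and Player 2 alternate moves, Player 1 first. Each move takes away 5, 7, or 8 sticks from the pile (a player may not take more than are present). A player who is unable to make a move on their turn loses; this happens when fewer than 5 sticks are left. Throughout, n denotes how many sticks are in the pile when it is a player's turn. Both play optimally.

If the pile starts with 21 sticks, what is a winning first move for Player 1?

Remove 5, leaving 16.

Compute win/loss labels from the base case upward. A position with no move is L. Any other position is W if it can reach an L in one move, else L.
n=0: no move → L
n=1: no move → L
n=2: no move → L
n=3: no move → L
n=4: no move → L
n=5: reaches L-position 0 → W
n=6: reaches L-position 1 → W
n=7: reaches L-position 2 → W
n=8: reaches L-position 3 → W
n=9: reaches L-position 4 → W
n=10: reaches L-position 3 → W
n=11: reaches L-position 4 → W
n=12: reaches L-position 4 → W
n=13: only reaches 8(W), 6(W), 5(W), all W → L
n=14: only reaches 9(W), 7(W), 6(W), all W → L
n=15: only reaches 10(W), 8(W), 7(W), all W → L
n=16: only reaches 11(W), 9(W), 8(W), all W → L
n=17: only reaches 12(W), 10(W), 9(W), all W → L
n=18: reaches L-position 13 → W
n=19: reaches L-position 14 → W
n=20: reaches L-position 15 → W
n=21: reaches L-position 16 → W
From 21, the L positions reachable in one move are: 16, 14, 13. Any move reaching one of these is winning.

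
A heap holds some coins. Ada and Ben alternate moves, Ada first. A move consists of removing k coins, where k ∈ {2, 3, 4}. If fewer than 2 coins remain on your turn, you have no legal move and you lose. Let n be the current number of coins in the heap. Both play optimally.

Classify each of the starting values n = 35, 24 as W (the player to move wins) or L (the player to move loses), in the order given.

35: W, 24: L

Classify positions by backward induction: terminal positions (no move available) are L. From any other position, the mover wins iff some move reaches an L.
n=0: no move → L
n=1: no move → L
n=2: reaches L-position 0 → W
n=3: reaches L-position 1 → W
n=4: reaches L-position 1 → W
n=5: reaches L-position 1 → W
n=6: only reaches 4(W), 3(W), 2(W), all W → L
n=7: only reaches 5(W), 4(W), 3(W), all W → L
n=8: reaches L-position 6 → W
n=9: reaches L-position 7 → W
n=10: reaches L-position 7 → W
n=11: reaches L-position 7 → W
n=12: only reaches 10(W), 9(W), 8(W), all W → L
n=13: only reaches 11(W), 10(W), 9(W), all W → L
n=14: reaches L-position 12 → W
n=15: reaches L-position 13 → W
n=16: reaches L-position 13 → W
n=17: reaches L-position 13 → W
n=18: only reaches 16(W), 15(W), 14(W), all W → L
n=19: only reaches 17(W), 16(W), 15(W), all W → L
n=20: reaches L-position 18 → W
n=21: reaches L-position 19 → W
n=22: reaches L-position 19 → W
n=23: reaches L-position 19 → W
n=24: only reaches 22(W), 21(W), 20(W), all W → L
n=25: only reaches 23(W), 22(W), 21(W), all W → L
n=26: reaches L-position 24 → W
n=27: reaches L-position 25 → W
n=28: reaches L-position 25 → W
n=29: reaches L-position 25 → W
n=30: only reaches 28(W), 27(W), 26(W), all W → L
n=31: only reaches 29(W), 28(W), 27(W), all W → L
n=32: reaches L-position 30 → W
n=33: reaches L-position 31 → W
n=34: reaches L-position 31 → W
n=35: reaches L-position 31 → W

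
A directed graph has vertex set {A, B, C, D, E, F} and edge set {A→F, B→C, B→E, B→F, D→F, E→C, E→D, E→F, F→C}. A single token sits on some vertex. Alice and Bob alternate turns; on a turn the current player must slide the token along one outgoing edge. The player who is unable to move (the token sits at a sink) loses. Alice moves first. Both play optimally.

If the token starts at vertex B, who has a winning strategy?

Compute win/loss labels from the base case upward. A position with no move is L. Any other position is W if it can reach an L in one move, else L.
Every edge goes from a vertex to one that appears earlier in the order C, F, D, E, B, A, so processing vertices in that order labels each vertex after all of its successors.
C: no outgoing edge → L
F: reaches L-position C → W
D: only reaches F(W), which is W → L
E: reaches L-position D → W
B: reaches L-position C → W
A: only reaches F(W), which is W → L
The starting position B is W: Alice should move to C, handing over an L position.

Alice wins.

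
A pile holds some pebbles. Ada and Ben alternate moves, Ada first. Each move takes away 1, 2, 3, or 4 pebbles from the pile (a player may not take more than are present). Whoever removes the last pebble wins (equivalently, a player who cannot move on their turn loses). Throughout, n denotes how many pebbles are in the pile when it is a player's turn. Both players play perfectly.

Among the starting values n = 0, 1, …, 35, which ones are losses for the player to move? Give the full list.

Use the standard recursion: the mover loses at a terminal position; elsewhere, the mover wins exactly when some move hands the opponent an L position.
n=0: no move → L
n=1: →0(L), so W
n=2: →0(L), so W
n=3: →0(L), so W
n=4: →0(L), so W
n=5: →4(W), 3(W), 2(W), 1(W) — all W, so L
n=6: →5(L), so W
n=7: →5(L), so W
n=8: →5(L), so W
n=9: →5(L), so W
n=10: →9(W), 8(W), 7(W), 6(W) — all W, so L
n=11: →10(L), so W
n=12: →10(L), so W
n=13: →10(L), so W
n=14: →10(L), so W
n=15: →14(W), 13(W), 12(W), 11(W) — all W, so L
n=16: →15(L), so W
n=17: →15(L), so W
n=18: →15(L), so W
n=19: →15(L), so W
n=20: →19(W), 18(W), 17(W), 16(W) — all W, so L
n=21: →20(L), so W
n=22: →20(L), so W
n=23: →20(L), so W
n=24: →20(L), so W
n=25: →24(W), 23(W), 22(W), 21(W) — all W, so L
n=26: →25(L), so W
n=27: →25(L), so W
n=28: →25(L), so W
n=29: →25(L), so W
n=30: →29(W), 28(W), 27(W), 26(W) — all W, so L
n=31: →30(L), so W
n=32: →30(L), so W
n=33: →30(L), so W
n=34: →30(L), so W
n=35: →34(W), 33(W), 32(W), 31(W) — all W, so L
Reading off the rows marked L gives the requested list; there are 8 such values of n.

0, 5, 10, 15, 20, 25, 30, 35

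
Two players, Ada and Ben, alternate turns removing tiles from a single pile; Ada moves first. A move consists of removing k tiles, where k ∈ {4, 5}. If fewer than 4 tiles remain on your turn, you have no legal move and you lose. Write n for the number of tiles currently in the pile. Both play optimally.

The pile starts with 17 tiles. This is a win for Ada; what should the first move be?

Positions with no move are L. A position that does have a move is losing for the player to move precisely when every available move leads to a winning position for the opponent. Fill in the labels:
n=0: no move → L
n=1: no move → L
n=2: no move → L
n=3: no move → L
n=4: W (go to 0, an L position)
n=5: W (go to 1, an L position)
n=6: W (go to 2, an L position)
n=7: W (go to 3, an L position)
n=8: W (go to 3, an L position)
n=9: L (options 5(W), 4(W) are all W)
n=10: L (options 6(W), 5(W) are all W)
n=11: L (options 7(W), 6(W) are all W)
n=12: L (options 8(W), 7(W) are all W)
n=13: W (go to 9, an L position)
n=14: W (go to 10, an L position)
n=15: W (go to 11, an L position)
n=16: W (go to 12, an L position)
n=17: W (go to 12, an L position)
From 17, the L positions reachable in one move are: 12.

Remove 5, leaving 12.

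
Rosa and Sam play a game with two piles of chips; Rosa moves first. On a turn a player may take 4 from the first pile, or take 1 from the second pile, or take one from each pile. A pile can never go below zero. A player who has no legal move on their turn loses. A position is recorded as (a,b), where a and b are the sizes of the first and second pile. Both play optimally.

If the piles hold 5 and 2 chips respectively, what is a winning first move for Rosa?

Move to (1,2).

Label each position W (a win for the player to move) or L (a loss). A position with no legal move is L; any other position is W exactly when some move reaches an L, and L when every move reaches a W.
No move ever increases a pile, so every position that can arise here has a ≤ 5 and b ≤ 2; it is enough to label the cells with 0 ≤ a ≤ 5 and 0 ≤ b ≤ 2.
Every move lowers a or b (never raises either), so fill the grid row by row in increasing a, and left to right within a row: each cell's successors are then already labelled.
      b=0  b=1  b=2
a=0:    L    W    L
a=1:    L    W    L
a=2:    L    W    L
a=3:    L    W    L
a=4:    W    W    W
a=5:    W    L    W
Cells with no legal move (terminal, hence L): (0,0), (1,0), (2,0), (3,0).
The remaining L cells, each justified by listing all of its moves:
(0,2): →(0,1)(W) only, which is W, so L
(1,2): →(1,1)(W), (0,1)(W) — all W, so L
(2,2): →(2,1)(W), (1,1)(W) — all W, so L
(3,2): →(3,1)(W), (2,1)(W) — all W, so L
(5,1): →(1,1)(W), (5,0)(W), (4,0)(W) — all W, so L
Every other cell has at least one move into one of the L cells above, so it is W.
From (5,2), the L positions reachable in one move are: (1,2), (5,1). Any move reaching one of these is winning.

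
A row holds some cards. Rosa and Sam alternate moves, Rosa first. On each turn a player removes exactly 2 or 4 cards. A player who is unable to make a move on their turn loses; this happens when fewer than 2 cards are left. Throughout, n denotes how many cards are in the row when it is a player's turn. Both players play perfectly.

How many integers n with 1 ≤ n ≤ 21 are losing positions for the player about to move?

7

Classify positions by backward induction: terminal positions (no move available) are L. From any other position, the mover wins iff some move reaches an L.
n=0: no move → L
n=1: no move → L
n=2: →0(L), so W
n=3: →1(L), so W
n=4: →0(L), so W
n=5: →1(L), so W
n=6: →4(W), 2(W) — all W, so L
n=7: →5(W), 3(W) — all W, so L
n=8: →6(L), so W
n=9: →7(L), so W
n=10: →6(L), so W
n=11: →7(L), so W
n=12: →10(W), 8(W) — all W, so L
n=13: →11(W), 9(W) — all W, so L
n=14: →12(L), so W
n=15: →13(L), so W
n=16: →12(L), so W
n=17: →13(L), so W
n=18: →16(W), 14(W) — all W, so L
n=19: →17(W), 15(W) — all W, so L
n=20: →18(L), so W
n=21: →19(L), so W
L entries with 1 ≤ n ≤ 21 (n=0 is outside the asked range and is not counted): n = 1, 6, 7, 12, 13, 18, 19; that makes 7.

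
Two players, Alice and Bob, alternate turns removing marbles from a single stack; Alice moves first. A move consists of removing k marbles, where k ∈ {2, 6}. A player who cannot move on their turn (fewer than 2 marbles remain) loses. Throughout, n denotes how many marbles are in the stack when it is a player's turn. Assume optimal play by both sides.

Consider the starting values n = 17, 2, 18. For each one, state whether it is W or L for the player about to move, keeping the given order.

Use the standard recursion: the mover loses at a terminal position; elsewhere, the mover wins exactly when some move hands the opponent an L position.
n=0: no move → L
n=1: no move → L
n=2: →0(L), so W
n=3: →1(L), so W
n=4: →2(W) only, which is W, so L
n=5: →3(W) only, which is W, so L
n=6: →4(L), so W
n=7: →5(L), so W
n=8: →6(W), 2(W) — all W, so L
n=9: →7(W), 3(W) — all W, so L
n=10: →8(L), so W
n=11: →9(L), so W
n=12: →10(W), 6(W) — all W, so L
n=13: →11(W), 7(W) — all W, so L
n=14: →12(L), so W
n=15: →13(L), so W
n=16: →14(W), 10(W) — all W, so L
n=17: →15(W), 11(W) — all W, so L
n=18: →16(L), so W

17: L, 2: W, 18: W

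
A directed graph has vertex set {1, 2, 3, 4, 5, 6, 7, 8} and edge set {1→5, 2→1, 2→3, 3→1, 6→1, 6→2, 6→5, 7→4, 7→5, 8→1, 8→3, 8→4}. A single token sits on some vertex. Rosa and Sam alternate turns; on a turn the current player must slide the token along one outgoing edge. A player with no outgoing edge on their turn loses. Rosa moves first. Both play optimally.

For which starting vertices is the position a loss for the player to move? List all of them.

Label each position W (a win for the player to move) or L (a loss). A position with no legal move is L; any other position is W exactly when some move reaches an L, and L when every move reaches a W.
Every edge goes from a vertex to one that appears earlier in the order 5, 4, 1, 3, 8, 2, 6, 7, so processing vertices in that order labels each vertex after all of its successors.
5: no outgoing edge → L
4: no outgoing edge → L
1: can move to 5, which is L ⇒ W
3: the only move is to 1(W), a W ⇒ L
8: can move to 3, which is L ⇒ W
2: can move to 3, which is L ⇒ W
6: can move to 5, which is L ⇒ W
7: can move to 4, which is L ⇒ W
The losing starting vertices are exactly the entries labelled L in this table (3 of them).

3, 4, 5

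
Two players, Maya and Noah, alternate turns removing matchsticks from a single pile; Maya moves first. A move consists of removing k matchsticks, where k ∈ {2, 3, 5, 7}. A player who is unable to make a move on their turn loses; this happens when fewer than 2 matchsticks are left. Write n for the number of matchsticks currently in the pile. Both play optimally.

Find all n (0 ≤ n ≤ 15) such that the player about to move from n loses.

0, 1, 9, 10

Compute win/loss labels from the base case upward. A position with no move is L. Any other position is W if it can reach an L in one move, else L.
n=0: no move → L
n=1: no move → L
n=2: reaches L-position 0 → W
n=3: reaches L-position 1 → W
n=4: reaches L-position 1 → W
n=5: reaches L-position 0 → W
n=6: reaches L-position 1 → W
n=7: reaches L-position 0 → W
n=8: reaches L-position 1 → W
n=9: only reaches 7(W), 6(W), 4(W), 2(W), all W → L
n=10: only reaches 8(W), 7(W), 5(W), 3(W), all W → L
n=11: reaches L-position 9 → W
n=12: reaches L-position 10 → W
n=13: reaches L-position 10 → W
n=14: reaches L-position 9 → W
n=15: reaches L-position 10 → W
Reading off the rows marked L gives the requested list; there are 4 such values of n.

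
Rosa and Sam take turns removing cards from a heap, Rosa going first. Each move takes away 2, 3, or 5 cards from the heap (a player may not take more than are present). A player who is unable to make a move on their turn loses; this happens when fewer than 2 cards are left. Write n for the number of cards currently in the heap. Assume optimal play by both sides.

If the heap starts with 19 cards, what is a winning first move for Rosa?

Remove 5, leaving 14.

Label each position W (a win for the player to move) or L (a loss). A position with no legal move is L; any other position is W exactly when some move reaches an L, and L when every move reaches a W.
n=0: no move → L
n=1: no move → L
n=2: →0(L), so W
n=3: →1(L), so W
n=4: →1(L), so W
n=5: →0(L), so W
n=6: →1(L), so W
n=7: →5(W), 4(W), 2(W) — all W, so L
n=8: →6(W), 5(W), 3(W) — all W, so L
n=9: →7(L), so W
n=10: →8(L), so W
n=11: →8(L), so W
n=12: →7(L), so W
n=13: →8(L), so W
n=14: →12(W), 11(W), 9(W) — all W, so L
n=15: →13(W), 12(W), 10(W) — all W, so L
n=16: →14(L), so W
n=17: →15(L), so W
n=18: →15(L), so W
n=19: →14(L), so W
From 19, the L positions reachable in one move are: 14.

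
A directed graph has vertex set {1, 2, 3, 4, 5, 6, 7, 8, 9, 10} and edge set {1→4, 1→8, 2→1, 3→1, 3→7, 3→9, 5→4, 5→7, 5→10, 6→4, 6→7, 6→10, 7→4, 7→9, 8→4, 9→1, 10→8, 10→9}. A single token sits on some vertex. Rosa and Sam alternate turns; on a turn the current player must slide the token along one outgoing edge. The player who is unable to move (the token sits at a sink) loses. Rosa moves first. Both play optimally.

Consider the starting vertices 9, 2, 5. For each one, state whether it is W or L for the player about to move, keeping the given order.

9: L, 2: L, 5: W

Work bottom-up. With no move the player to move loses. Otherwise the position is W if at least one move leads to an L position for the opponent, and L if every move leads to a W.
Every edge goes from a vertex to one that appears earlier in the order 4, 8, 1, 9, 10, 7, 2, 3, 5, 6, so processing vertices in that order labels each vertex after all of its successors.
4: no outgoing edge → L
8: reaches L-position 4 → W
1: reaches L-position 4 → W
9: only reaches 1(W), which is W → L
10: reaches L-position 9 → W
7: reaches L-position 9 → W
2: only reaches 1(W), which is W → L
3: reaches L-position 9 → W
5: reaches L-position 4 → W
6: reaches L-position 4 → W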